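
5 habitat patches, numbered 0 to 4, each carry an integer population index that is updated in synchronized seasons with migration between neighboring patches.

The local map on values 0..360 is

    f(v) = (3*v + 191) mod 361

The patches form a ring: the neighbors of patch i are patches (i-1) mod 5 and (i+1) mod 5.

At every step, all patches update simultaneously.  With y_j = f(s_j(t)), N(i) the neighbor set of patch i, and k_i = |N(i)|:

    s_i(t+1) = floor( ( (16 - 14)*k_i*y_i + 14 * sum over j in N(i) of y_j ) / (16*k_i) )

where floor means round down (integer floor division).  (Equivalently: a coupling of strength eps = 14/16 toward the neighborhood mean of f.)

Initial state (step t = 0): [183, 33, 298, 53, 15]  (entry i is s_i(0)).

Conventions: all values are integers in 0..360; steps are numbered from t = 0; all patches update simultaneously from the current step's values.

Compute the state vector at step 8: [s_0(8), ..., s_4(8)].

Answer: [187, 91, 263, 155, 170]

Derivation:
t=0: [183, 33, 298, 53, 15]
t=1: [232, 45, 280, 147, 190]
t=2: [180, 248, 299, 186, 195]
t=3: [117, 32, 105, 29, 22]
t=4: [260, 178, 265, 210, 232]
t=5: [104, 224, 77, 200, 172]
t=6: [230, 106, 99, 186, 135]
t=7: [187, 143, 92, 161, 110]
t=8: [187, 91, 263, 155, 170]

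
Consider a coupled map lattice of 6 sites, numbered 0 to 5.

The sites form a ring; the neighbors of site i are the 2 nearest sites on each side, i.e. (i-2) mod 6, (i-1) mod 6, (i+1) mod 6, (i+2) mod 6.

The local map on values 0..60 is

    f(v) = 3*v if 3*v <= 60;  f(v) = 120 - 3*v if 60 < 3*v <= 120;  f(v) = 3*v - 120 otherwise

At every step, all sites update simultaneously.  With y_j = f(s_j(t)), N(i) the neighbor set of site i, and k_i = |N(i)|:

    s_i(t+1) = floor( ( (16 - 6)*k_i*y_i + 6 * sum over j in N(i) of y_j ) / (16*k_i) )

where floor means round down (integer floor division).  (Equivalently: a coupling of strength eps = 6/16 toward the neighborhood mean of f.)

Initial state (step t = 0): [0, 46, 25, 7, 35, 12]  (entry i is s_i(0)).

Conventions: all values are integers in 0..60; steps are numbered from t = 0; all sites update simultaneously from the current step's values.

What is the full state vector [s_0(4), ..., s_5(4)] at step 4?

Answer: [46, 45, 46, 50, 50, 39]

Derivation:
t=0: [0, 46, 25, 7, 35, 12]
t=1: [10, 20, 33, 23, 18, 27]
t=2: [35, 50, 31, 48, 46, 42]
t=3: [16, 25, 25, 22, 18, 11]
t=4: [46, 45, 46, 50, 50, 39]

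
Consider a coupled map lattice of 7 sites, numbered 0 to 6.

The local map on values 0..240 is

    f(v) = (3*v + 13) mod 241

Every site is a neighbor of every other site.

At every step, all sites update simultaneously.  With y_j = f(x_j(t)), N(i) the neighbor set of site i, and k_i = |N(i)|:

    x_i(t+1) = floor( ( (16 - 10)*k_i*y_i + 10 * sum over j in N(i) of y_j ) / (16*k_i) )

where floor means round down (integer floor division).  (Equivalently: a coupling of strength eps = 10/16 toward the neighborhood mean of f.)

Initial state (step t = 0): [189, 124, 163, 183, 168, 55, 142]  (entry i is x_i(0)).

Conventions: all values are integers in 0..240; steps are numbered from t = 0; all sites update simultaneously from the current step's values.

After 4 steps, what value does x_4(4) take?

Answer: x_4(4) = 145

Derivation:
t=0: [189, 124, 163, 183, 168, 55, 142]
t=1: [104, 117, 83, 100, 87, 126, 132]
t=2: [90, 101, 73, 87, 76, 108, 113]
t=3: [72, 81, 124, 70, 61, 87, 91]
t=4: [154, 96, 131, 152, 145, 101, 104]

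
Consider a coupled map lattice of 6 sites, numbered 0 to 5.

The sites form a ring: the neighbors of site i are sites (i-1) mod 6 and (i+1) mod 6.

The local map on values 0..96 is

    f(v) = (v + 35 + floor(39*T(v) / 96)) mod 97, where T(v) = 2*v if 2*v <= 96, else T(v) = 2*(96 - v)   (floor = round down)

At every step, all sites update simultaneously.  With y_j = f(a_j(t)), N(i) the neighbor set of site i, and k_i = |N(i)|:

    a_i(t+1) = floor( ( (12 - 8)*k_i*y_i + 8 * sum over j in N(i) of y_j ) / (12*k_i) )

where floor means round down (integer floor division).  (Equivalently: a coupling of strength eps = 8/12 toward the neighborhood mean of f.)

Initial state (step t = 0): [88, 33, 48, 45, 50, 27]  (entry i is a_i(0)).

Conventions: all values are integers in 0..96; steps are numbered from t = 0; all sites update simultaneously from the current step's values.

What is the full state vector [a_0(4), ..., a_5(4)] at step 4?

Simulating step by step:
t=0: [88, 33, 48, 45, 50, 27]
t=1: [69, 50, 46, 23, 42, 46]
t=2: [24, 24, 40, 37, 37, 21]
t=3: [76, 55, 31, 6, 27, 52]
t=4: [27, 49, 54, 73, 51, 46]

Answer: [27, 49, 54, 73, 51, 46]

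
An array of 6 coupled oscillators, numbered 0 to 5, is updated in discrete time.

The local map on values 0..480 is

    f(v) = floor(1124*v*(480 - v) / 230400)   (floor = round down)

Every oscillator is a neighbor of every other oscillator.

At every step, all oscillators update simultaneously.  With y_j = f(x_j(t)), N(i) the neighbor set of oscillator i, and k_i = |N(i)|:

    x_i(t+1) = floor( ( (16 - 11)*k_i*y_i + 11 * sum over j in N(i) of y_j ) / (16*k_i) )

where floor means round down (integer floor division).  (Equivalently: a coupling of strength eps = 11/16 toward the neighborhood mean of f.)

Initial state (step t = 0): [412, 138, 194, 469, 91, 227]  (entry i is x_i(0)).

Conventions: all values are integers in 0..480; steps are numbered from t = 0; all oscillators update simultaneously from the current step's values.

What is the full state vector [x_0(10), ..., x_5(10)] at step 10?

Simulating step by step:
t=0: [412, 138, 194, 469, 91, 227]
t=1: [176, 193, 200, 157, 183, 202]
t=2: [264, 265, 266, 261, 264, 266]
t=3: [277, 277, 277, 277, 277, 277]
t=4: [274, 274, 274, 274, 274, 274]
t=5: [275, 275, 275, 275, 275, 275]
t=6: [275, 275, 275, 275, 275, 275]
t=7: [275, 275, 275, 275, 275, 275]
t=8: [275, 275, 275, 275, 275, 275]
t=9: [275, 275, 275, 275, 275, 275]
t=10: [275, 275, 275, 275, 275, 275]

Answer: [275, 275, 275, 275, 275, 275]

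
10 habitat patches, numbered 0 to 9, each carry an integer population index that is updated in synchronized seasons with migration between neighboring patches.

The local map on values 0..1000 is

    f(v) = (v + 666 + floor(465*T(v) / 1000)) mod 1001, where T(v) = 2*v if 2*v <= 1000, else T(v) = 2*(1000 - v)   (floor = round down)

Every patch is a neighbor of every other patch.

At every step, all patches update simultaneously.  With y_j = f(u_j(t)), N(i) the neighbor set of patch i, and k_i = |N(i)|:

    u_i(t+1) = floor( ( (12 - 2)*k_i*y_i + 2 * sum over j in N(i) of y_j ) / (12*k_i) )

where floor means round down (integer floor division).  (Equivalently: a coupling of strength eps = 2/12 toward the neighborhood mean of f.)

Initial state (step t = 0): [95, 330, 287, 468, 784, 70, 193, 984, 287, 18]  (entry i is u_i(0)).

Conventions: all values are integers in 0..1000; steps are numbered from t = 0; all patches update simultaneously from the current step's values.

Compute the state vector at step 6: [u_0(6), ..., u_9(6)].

Answer: [640, 633, 656, 640, 640, 640, 640, 640, 656, 640]

Derivation:
t=0: [95, 330, 287, 468, 784, 70, 193, 984, 287, 18]
t=1: [784, 337, 270, 555, 621, 745, 122, 632, 270, 663]
t=2: [629, 357, 252, 616, 620, 627, 834, 621, 252, 622]
t=3: [615, 383, 218, 615, 615, 615, 627, 615, 218, 615]
t=4: [613, 422, 162, 613, 613, 613, 613, 613, 162, 613]
t=5: [646, 517, 924, 646, 646, 646, 646, 646, 924, 646]
t=6: [640, 633, 656, 640, 640, 640, 640, 640, 656, 640]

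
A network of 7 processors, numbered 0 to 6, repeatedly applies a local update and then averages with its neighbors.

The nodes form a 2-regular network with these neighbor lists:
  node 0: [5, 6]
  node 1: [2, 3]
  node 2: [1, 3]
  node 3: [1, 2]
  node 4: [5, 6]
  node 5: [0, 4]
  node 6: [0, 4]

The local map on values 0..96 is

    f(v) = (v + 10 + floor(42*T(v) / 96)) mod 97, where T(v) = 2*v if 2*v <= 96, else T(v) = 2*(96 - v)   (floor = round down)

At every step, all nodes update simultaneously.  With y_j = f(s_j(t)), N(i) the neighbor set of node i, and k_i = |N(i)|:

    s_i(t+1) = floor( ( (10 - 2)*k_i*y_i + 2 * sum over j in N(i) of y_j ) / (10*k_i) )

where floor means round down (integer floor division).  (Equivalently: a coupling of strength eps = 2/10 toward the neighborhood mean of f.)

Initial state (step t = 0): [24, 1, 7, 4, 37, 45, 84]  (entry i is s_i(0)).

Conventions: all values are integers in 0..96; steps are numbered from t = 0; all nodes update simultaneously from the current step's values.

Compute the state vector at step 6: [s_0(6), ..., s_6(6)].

Simulating step by step:
t=0: [24, 1, 7, 4, 37, 45, 84]
t=1: [54, 12, 21, 17, 73, 88, 19]
t=2: [7, 34, 46, 40, 10, 7, 36]
t=3: [28, 76, 92, 84, 32, 23, 66]
t=4: [55, 6, 7, 7, 61, 55, 17]
t=5: [6, 21, 22, 22, 7, 3, 33]
t=6: [25, 49, 50, 50, 27, 16, 61]

Answer: [25, 49, 50, 50, 27, 16, 61]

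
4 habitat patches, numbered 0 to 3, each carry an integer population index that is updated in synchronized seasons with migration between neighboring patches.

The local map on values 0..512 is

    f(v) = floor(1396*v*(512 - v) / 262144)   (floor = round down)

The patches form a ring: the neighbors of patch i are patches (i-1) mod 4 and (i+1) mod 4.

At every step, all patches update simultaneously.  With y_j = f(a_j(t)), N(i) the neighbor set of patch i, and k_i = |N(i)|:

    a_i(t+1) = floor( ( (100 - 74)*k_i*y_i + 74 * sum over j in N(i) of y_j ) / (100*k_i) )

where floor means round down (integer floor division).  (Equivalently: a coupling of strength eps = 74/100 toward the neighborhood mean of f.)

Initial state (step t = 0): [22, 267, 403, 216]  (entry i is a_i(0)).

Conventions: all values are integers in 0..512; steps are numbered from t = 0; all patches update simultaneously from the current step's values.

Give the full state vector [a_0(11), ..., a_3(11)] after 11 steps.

Simulating step by step:
t=0: [22, 267, 403, 216]
t=1: [269, 197, 315, 195]
t=2: [334, 336, 329, 336]
t=3: [314, 316, 315, 316]
t=4: [329, 330, 329, 330]
t=5: [319, 319, 319, 319]
t=6: [327, 327, 327, 327]
t=7: [322, 322, 322, 322]
t=8: [325, 325, 325, 325]
t=9: [323, 323, 323, 323]
t=10: [325, 325, 325, 325]
t=11: [323, 323, 323, 323]

Answer: [323, 323, 323, 323]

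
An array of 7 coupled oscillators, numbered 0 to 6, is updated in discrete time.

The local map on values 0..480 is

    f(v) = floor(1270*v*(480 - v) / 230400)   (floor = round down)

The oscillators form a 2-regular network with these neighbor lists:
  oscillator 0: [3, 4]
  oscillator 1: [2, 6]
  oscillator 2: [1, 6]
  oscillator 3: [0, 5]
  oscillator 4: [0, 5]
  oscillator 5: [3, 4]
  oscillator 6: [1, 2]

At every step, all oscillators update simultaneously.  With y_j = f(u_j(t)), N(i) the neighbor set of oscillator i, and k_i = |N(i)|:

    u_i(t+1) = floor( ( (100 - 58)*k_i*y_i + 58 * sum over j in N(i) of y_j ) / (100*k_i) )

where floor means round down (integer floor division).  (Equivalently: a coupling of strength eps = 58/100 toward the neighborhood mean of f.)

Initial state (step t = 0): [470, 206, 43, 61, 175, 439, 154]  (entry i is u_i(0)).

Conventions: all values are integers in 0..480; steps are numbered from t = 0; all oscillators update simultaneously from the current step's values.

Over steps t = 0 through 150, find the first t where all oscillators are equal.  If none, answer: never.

Answer: 12
Key observation: Synchronization is absorbing here: once all oscillators are equal they stay equal, and step 12 is the first all-equal step.

Derivation:
t=0: [470, 206, 43, 61, 175, 439, 154]  (not all equal)
t=1: [136, 240, 213, 94, 159, 167, 235]  (not all equal)
t=2: [247, 315, 315, 242, 276, 260, 315]  (not all equal)
t=3: [314, 286, 286, 316, 313, 314, 286]  (not all equal)
t=4: [286, 305, 305, 286, 287, 286, 305]  (not all equal)
t=5: [305, 294, 294, 305, 305, 305, 294]  (not all equal)
t=6: [294, 301, 301, 294, 294, 294, 301]  (not all equal)
t=7: [301, 296, 296, 301, 301, 301, 296]  (not all equal)
t=8: [296, 300, 300, 296, 296, 296, 300]  (not all equal)
t=9: [300, 297, 297, 300, 300, 300, 297]  (not all equal)
t=10: [297, 299, 299, 297, 297, 297, 299]  (not all equal)
t=11: [299, 298, 298, 299, 299, 299, 298]  (not all equal)
t=12: [298, 298, 298, 298, 298, 298, 298]  (all equal)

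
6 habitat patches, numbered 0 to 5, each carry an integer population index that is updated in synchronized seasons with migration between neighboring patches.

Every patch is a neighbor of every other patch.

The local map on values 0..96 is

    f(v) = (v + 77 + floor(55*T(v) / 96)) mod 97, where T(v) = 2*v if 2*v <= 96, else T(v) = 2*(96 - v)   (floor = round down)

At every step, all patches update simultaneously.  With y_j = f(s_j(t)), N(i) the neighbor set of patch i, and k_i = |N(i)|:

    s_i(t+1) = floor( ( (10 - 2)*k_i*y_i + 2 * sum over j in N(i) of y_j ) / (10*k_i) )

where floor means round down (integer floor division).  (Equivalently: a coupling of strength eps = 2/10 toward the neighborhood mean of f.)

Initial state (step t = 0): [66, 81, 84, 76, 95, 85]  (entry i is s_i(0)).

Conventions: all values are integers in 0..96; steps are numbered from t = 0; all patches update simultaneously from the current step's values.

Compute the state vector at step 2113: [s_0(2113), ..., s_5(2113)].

Answer: [78, 78, 78, 78, 78, 78]
Key observation: The state at step 2, [78, 78, 78, 78, 78, 78], reappears at step 3: the system is in a cycle of period 1 from step 2 on.  Therefore the state at step 2113 equals the state at step 2 + ((2113 - 2) mod 1) = 2, which is [78, 78, 78, 78, 78, 78].

Derivation:
t=0: [66, 81, 84, 76, 95, 85]
t=1: [79, 77, 77, 77, 76, 77]
t=2: [78, 78, 78, 78, 78, 78]
t=3: [78, 78, 78, 78, 78, 78]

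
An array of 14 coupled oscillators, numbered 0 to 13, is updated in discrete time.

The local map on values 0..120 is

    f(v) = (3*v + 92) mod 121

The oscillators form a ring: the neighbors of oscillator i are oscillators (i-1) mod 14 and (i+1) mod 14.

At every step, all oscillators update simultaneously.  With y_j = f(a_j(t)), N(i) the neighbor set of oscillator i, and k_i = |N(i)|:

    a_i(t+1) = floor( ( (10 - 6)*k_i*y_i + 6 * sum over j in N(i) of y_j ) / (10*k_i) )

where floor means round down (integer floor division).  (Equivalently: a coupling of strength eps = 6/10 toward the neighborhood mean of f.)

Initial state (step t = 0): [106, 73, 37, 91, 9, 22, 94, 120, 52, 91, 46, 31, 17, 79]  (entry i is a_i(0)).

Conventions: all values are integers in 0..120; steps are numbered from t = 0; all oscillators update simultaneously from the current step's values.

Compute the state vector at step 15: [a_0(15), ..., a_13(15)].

Simulating step by step:
t=0: [106, 73, 37, 91, 9, 22, 94, 120, 52, 91, 46, 31, 17, 79]
t=1: [65, 66, 54, 61, 59, 53, 42, 40, 29, 35, 63, 64, 54, 55]
t=2: [36, 36, 29, 24, 23, 40, 68, 82, 73, 59, 51, 32, 21, 23]
t=3: [67, 72, 59, 46, 56, 64, 77, 75, 64, 32, 29, 37, 45, 49]
t=4: [75, 49, 63, 57, 52, 46, 67, 66, 59, 56, 67, 82, 102, 94]
t=5: [68, 81, 57, 21, 41, 60, 67, 42, 30, 30, 54, 64, 46, 37]
t=6: [74, 59, 46, 48, 56, 55, 58, 72, 71, 46, 35, 53, 80, 81]
t=7: [64, 65, 86, 84, 46, 18, 33, 52, 77, 85, 65, 53, 66, 85]
t=8: [61, 63, 87, 105, 81, 63, 37, 47, 65, 79, 52, 31, 53, 69]
t=9: [42, 58, 69, 78, 62, 68, 78, 82, 77, 50, 47, 30, 39, 35]
t=10: [68, 55, 55, 61, 55, 57, 78, 87, 61, 57, 63, 84, 76, 85]
t=11: [57, 26, 20, 22, 22, 38, 73, 79, 52, 30, 52, 75, 93, 81]
t=12: [51, 35, 38, 35, 51, 65, 79, 57, 46, 28, 43, 34, 53, 45]
t=13: [55, 56, 79, 56, 37, 45, 54, 67, 66, 84, 78, 61, 57, 46]
t=14: [44, 37, 45, 57, 70, 70, 51, 38, 65, 80, 74, 44, 51, 54]
t=15: [69, 95, 73, 58, 48, 42, 44, 48, 70, 71, 86, 63, 35, 36]

Answer: [69, 95, 73, 58, 48, 42, 44, 48, 70, 71, 86, 63, 35, 36]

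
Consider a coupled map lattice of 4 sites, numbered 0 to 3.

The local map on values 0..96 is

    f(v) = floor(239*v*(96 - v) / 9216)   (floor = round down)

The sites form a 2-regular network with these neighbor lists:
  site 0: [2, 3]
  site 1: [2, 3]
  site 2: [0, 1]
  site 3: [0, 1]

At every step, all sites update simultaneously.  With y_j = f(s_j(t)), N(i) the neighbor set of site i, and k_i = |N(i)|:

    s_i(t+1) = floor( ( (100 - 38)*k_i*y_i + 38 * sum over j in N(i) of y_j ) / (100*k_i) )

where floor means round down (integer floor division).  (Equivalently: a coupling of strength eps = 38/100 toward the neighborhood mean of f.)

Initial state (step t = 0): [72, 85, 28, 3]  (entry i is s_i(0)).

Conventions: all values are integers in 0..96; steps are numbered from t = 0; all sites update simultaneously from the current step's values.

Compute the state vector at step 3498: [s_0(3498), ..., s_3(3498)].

Simulating step by step:
t=0: [72, 85, 28, 3]
t=1: [37, 25, 43, 17]
t=2: [52, 46, 55, 40]
t=3: [58, 58, 58, 58]
t=4: [57, 57, 57, 57]
t=5: [57, 57, 57, 57]

Answer: [57, 57, 57, 57]
Key observation: The state at step 4, [57, 57, 57, 57], reappears at step 5: the system is in a cycle of period 1 from step 4 on.  Therefore the state at step 3498 equals the state at step 4 + ((3498 - 4) mod 1) = 4, which is [57, 57, 57, 57].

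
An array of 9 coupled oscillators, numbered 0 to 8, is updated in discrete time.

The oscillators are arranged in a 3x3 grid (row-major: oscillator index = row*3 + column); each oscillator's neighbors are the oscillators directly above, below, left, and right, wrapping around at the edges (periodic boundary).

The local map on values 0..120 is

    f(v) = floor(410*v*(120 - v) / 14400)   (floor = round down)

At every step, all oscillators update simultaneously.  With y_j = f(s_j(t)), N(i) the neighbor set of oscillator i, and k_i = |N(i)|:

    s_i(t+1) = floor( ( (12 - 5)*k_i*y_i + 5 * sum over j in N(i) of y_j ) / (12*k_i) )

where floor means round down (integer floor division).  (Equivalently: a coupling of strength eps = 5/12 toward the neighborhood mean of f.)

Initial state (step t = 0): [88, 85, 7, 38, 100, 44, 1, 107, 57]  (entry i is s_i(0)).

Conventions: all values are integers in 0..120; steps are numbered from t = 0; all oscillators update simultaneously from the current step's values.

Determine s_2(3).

Simulating step by step:
t=0: [88, 85, 7, 38, 100, 44, 1, 107, 57]
t=1: [67, 69, 50, 75, 64, 83, 33, 48, 76]
t=2: [98, 100, 97, 94, 99, 91, 87, 96, 93]
t=3: [63, 58, 64, 69, 62, 71, 74, 65, 71]

Answer: s_2(3) = 64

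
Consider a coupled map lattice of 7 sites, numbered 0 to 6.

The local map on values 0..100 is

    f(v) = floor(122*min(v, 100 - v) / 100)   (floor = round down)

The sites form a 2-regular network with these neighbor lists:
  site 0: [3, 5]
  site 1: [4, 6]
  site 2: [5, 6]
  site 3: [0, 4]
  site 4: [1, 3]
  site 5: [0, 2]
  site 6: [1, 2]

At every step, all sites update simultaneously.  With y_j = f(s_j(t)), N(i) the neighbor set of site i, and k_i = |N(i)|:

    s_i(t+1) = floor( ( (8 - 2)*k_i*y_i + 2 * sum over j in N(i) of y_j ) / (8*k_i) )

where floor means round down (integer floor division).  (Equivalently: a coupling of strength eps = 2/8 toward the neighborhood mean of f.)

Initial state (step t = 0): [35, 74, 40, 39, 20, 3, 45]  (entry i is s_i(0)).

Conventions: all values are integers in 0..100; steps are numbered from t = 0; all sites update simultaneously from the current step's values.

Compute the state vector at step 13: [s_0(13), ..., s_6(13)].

Answer: [52, 51, 50, 55, 55, 48, 51]

Derivation:
t=0: [35, 74, 40, 39, 20, 3, 45]
t=1: [37, 33, 43, 43, 27, 13, 50]
t=2: [42, 41, 48, 48, 35, 23, 57]
t=3: [49, 49, 53, 55, 45, 34, 52]
t=4: [56, 58, 55, 54, 54, 45, 58]
t=5: [53, 51, 53, 55, 55, 53, 51]
t=6: [56, 58, 57, 54, 54, 57, 58]
t=7: [53, 51, 51, 55, 55, 52, 51]
t=8: [56, 58, 58, 54, 54, 58, 59]
t=9: [53, 51, 50, 55, 55, 51, 50]
t=10: [56, 58, 60, 54, 54, 59, 60]
t=11: [53, 51, 48, 55, 55, 50, 48]
t=12: [57, 58, 58, 54, 54, 60, 58]
t=13: [52, 51, 50, 55, 55, 48, 51]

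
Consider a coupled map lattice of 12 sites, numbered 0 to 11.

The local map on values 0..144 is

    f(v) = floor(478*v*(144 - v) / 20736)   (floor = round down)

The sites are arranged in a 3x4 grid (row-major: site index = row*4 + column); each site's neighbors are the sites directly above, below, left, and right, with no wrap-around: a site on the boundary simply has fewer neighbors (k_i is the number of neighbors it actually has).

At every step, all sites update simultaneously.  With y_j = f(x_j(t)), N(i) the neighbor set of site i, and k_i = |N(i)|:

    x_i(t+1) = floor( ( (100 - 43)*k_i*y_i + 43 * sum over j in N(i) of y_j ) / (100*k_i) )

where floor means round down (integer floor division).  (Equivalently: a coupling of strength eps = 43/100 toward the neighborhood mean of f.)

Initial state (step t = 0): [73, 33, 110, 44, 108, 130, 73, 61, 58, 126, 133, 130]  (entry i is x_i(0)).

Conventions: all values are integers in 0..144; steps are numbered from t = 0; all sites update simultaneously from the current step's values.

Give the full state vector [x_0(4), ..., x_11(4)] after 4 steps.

Simulating step by step:
t=0: [73, 33, 110, 44, 108, 130, 73, 61, 58, 126, 133, 130]
t=1: [105, 83, 92, 101, 90, 60, 97, 103, 95, 56, 49, 55]
t=2: [102, 111, 108, 101, 109, 114, 106, 100, 109, 111, 108, 107]
t=3: [92, 85, 90, 97, 87, 81, 90, 98, 86, 84, 89, 92]
t=4: [111, 114, 111, 106, 113, 115, 111, 105, 114, 115, 112, 108]

Answer: [111, 114, 111, 106, 113, 115, 111, 105, 114, 115, 112, 108]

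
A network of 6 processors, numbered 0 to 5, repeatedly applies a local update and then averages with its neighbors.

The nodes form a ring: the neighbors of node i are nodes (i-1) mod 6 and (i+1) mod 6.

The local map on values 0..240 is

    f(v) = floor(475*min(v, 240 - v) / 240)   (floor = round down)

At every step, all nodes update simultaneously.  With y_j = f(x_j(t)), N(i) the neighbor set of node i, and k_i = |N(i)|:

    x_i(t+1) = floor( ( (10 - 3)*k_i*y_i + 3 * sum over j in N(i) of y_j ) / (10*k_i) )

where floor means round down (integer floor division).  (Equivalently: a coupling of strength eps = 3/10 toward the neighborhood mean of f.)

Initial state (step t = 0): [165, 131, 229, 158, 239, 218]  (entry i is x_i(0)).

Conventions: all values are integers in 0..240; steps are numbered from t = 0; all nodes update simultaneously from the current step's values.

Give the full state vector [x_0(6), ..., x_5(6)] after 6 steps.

Answer: [66, 57, 134, 184, 124, 84]

Derivation:
t=0: [165, 131, 229, 158, 239, 218]
t=1: [142, 175, 71, 116, 31, 52]
t=2: [169, 139, 151, 190, 92, 109]
t=3: [160, 186, 167, 122, 174, 198]
t=4: [138, 119, 151, 204, 138, 101]
t=5: [205, 221, 169, 106, 181, 199]
t=6: [66, 57, 134, 184, 124, 84]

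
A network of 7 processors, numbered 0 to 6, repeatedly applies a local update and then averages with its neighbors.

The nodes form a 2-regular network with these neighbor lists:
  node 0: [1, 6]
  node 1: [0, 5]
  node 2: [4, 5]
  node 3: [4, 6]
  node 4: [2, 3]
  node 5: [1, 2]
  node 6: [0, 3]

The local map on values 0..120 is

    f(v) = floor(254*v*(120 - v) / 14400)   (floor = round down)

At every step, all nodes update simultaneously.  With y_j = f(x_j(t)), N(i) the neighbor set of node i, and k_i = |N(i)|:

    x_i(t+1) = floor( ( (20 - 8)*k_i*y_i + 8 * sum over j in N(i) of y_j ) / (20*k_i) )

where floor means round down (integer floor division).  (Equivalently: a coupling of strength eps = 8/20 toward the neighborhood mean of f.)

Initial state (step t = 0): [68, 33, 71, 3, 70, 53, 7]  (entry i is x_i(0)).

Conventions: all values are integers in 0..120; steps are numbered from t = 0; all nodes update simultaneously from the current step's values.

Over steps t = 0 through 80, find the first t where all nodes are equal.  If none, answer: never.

Answer: 4
Key observation: Synchronization is absorbing here: once all nodes are equal they stay equal, and step 4 is the first all-equal step.

Derivation:
t=0: [68, 33, 71, 3, 70, 53, 7]  (not all equal)
t=1: [49, 54, 61, 18, 50, 59, 21]  (not all equal)
t=2: [56, 62, 62, 38, 55, 62, 40]  (not all equal)
t=3: [61, 63, 63, 56, 61, 63, 57]  (not all equal)
t=4: [63, 63, 63, 63, 63, 63, 63]  (all equal)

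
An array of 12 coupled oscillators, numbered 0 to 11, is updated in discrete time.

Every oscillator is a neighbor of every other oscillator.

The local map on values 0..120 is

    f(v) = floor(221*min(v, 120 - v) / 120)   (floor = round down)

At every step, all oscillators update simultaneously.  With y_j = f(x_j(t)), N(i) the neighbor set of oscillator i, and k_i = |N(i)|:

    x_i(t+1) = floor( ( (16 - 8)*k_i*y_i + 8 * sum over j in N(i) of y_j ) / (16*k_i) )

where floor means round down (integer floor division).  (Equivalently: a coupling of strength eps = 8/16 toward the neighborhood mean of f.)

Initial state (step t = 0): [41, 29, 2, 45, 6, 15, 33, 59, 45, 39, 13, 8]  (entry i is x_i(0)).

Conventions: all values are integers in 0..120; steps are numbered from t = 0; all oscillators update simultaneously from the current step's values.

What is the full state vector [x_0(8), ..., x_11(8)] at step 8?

Answer: [83, 82, 89, 82, 88, 86, 82, 85, 82, 83, 87, 88]

Derivation:
t=0: [41, 29, 2, 45, 6, 15, 33, 59, 45, 39, 13, 8]
t=1: [61, 51, 29, 64, 32, 39, 54, 76, 64, 59, 38, 34]
t=2: [94, 88, 69, 92, 72, 78, 90, 82, 92, 94, 77, 74]
t=3: [57, 62, 78, 59, 76, 71, 61, 67, 59, 57, 72, 74]
t=4: [99, 100, 87, 101, 89, 93, 101, 96, 101, 99, 92, 90]
t=5: [41, 40, 51, 39, 50, 46, 39, 44, 39, 41, 47, 49]
t=6: [77, 76, 86, 76, 85, 81, 76, 80, 76, 77, 82, 84]
t=7: [76, 77, 68, 77, 69, 72, 77, 73, 77, 76, 71, 70]
t=8: [83, 82, 89, 82, 88, 86, 82, 85, 82, 83, 87, 88]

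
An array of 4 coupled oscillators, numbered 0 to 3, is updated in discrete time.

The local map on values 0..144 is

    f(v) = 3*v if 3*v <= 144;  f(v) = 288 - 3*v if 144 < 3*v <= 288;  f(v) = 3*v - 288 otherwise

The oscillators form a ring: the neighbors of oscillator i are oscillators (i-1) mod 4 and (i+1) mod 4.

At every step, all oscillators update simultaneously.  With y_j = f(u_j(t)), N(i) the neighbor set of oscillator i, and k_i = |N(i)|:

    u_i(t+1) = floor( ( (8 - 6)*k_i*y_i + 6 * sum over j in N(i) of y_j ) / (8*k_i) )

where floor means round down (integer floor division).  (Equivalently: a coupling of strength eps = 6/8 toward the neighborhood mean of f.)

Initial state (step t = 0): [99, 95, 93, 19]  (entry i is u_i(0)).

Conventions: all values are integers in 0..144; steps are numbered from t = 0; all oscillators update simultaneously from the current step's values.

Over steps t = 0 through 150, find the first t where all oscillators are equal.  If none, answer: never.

Simulating step by step:
t=0: [99, 95, 93, 19]  (not all equal)
t=1: [24, 7, 24, 21]  (not all equal)
t=2: [49, 59, 49, 69]  (not all equal)
t=3: [107, 133, 107, 126]  (not all equal)
t=4: [83, 52, 83, 47]  (not all equal)
t=5: [112, 62, 112, 64]  (not all equal)
t=6: [86, 61, 86, 60]  (not all equal)
t=7: [87, 48, 87, 49]  (not all equal)
t=8: [113, 56, 113, 55]  (not all equal)
t=9: [103, 68, 103, 69]  (not all equal)
t=10: [67, 36, 67, 36]  (not all equal)
t=11: [102, 92, 102, 92]  (not all equal)
t=12: [13, 16, 13, 16]  (not all equal)
t=13: [45, 41, 45, 41]  (not all equal)
t=14: [126, 132, 126, 132]  (not all equal)
t=15: [103, 94, 103, 94]  (not all equal)
t=16: [9, 17, 9, 17]  (not all equal)
t=17: [45, 33, 45, 33]  (not all equal)
t=18: [108, 126, 108, 126]  (not all equal)
t=19: [76, 49, 76, 49]  (not all equal)
t=20: [120, 80, 120, 80]  (not all equal)
t=21: [54, 66, 54, 66]  (not all equal)
t=22: [99, 117, 99, 117]  (not all equal)
t=23: [49, 22, 49, 22]  (not all equal)
t=24: [84, 122, 84, 122]  (not all equal)
t=25: [67, 46, 67, 46]  (not all equal)
t=26: [125, 99, 125, 99]  (not all equal)
t=27: [28, 67, 28, 67]  (not all equal)
t=28: [86, 84, 86, 84]  (not all equal)
t=29: [34, 31, 34, 31]  (not all equal)
t=30: [95, 99, 95, 99]  (not all equal)
t=31: [7, 4, 7, 4]  (not all equal)
t=32: [14, 18, 14, 18]  (not all equal)
t=33: [51, 45, 51, 45]  (not all equal)
t=34: [135, 135, 135, 135]  (all equal)

Answer: 34
Key observation: Synchronization is absorbing here: once all oscillators are equal they stay equal, and step 34 is the first all-equal step.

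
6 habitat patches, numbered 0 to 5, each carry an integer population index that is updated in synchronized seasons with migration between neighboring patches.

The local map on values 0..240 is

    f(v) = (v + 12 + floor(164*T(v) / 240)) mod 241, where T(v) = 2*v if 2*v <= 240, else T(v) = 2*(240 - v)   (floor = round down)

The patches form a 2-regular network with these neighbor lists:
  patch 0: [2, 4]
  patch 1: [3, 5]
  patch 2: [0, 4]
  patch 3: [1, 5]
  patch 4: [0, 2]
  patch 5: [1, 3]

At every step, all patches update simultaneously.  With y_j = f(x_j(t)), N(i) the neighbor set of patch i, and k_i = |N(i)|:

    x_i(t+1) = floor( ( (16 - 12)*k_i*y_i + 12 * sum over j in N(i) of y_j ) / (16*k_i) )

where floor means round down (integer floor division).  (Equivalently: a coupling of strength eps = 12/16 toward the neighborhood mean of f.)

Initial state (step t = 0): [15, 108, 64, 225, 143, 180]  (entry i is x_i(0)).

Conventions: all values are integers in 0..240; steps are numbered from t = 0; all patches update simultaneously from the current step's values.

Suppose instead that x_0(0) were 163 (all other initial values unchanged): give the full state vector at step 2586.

Simulating step by step:
t=0: [163, 108, 64, 225, 143, 180]
t=1: [88, 24, 72, 26, 87, 24]
t=2: [204, 69, 209, 69, 205, 69]
t=3: [22, 175, 23, 175, 23, 175]
t=4: [65, 34, 65, 34, 65, 34]
t=5: [165, 92, 165, 92, 165, 92]
t=6: [38, 229, 38, 229, 38, 229]
t=7: [101, 15, 101, 15, 101, 15]
t=8: [10, 47, 10, 47, 10, 47]
t=9: [35, 123, 35, 123, 35, 123]
t=10: [94, 53, 94, 53, 94, 53]
t=11: [234, 137, 234, 137, 234, 137]
t=12: [13, 48, 13, 48, 13, 48]
t=13: [42, 125, 42, 125, 42, 125]
t=14: [111, 53, 111, 53, 111, 53]
t=15: [33, 137, 33, 137, 33, 137]
t=16: [90, 48, 90, 48, 90, 48]
t=17: [225, 125, 225, 125, 225, 125]
t=18: [16, 53, 16, 53, 16, 53]
t=19: [49, 137, 49, 137, 49, 137]
t=20: [127, 48, 127, 48, 127, 48]
t=21: [52, 125, 52, 125, 52, 125]
t=22: [135, 53, 135, 53, 135, 53]
t=23: [49, 137, 49, 137, 49, 137]

Answer: [135, 53, 135, 53, 135, 53]
Key observation: The state at step 19, [49, 137, 49, 137, 49, 137], reappears at step 23: the system is in a cycle of period 4 from step 19 on.  Therefore the state at step 2586 equals the state at step 19 + ((2586 - 19) mod 4) = 22, which is [135, 53, 135, 53, 135, 53].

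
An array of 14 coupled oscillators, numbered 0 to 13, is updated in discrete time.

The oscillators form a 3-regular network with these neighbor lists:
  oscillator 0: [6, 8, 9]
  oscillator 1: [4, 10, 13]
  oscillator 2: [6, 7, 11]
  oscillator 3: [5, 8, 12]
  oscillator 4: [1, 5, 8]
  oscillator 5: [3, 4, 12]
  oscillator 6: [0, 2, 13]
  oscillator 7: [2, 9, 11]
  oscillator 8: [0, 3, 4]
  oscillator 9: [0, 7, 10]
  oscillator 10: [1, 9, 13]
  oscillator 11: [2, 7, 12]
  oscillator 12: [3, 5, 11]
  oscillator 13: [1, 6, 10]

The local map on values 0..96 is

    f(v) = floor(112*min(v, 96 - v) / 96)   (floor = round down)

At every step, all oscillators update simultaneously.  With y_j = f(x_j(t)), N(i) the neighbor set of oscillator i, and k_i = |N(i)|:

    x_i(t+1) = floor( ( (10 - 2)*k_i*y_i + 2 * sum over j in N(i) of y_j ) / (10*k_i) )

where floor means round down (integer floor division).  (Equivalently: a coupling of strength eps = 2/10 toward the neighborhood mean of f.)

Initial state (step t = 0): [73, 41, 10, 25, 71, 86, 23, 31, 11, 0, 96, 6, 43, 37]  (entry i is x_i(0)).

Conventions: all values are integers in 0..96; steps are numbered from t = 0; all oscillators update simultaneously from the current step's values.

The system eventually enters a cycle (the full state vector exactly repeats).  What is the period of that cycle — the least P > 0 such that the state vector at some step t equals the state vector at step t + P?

Simulating step by step:
t=0: [73, 41, 10, 25, 71, 86, 23, 31, 11, 0, 96, 6, 43, 37]
t=1: [23, 42, 13, 28, 27, 16, 26, 30, 15, 4, 6, 12, 43, 39]
t=2: [24, 44, 17, 31, 30, 21, 29, 30, 19, 7, 12, 17, 44, 41]
t=3: [26, 47, 21, 35, 34, 27, 32, 31, 24, 11, 18, 22, 46, 44]
t=4: [29, 50, 25, 39, 38, 33, 36, 32, 29, 15, 24, 27, 48, 48]
t=5: [32, 50, 30, 44, 43, 40, 41, 34, 34, 20, 30, 32, 52, 53]
t=6: [36, 51, 36, 49, 49, 46, 45, 37, 40, 25, 36, 37, 49, 49]
t=7: [42, 51, 42, 53, 53, 53, 50, 42, 46, 31, 42, 43, 53, 52]
t=8: [48, 51, 49, 50, 50, 50, 52, 48, 52, 38, 48, 49, 50, 51]
t=9: [54, 52, 53, 52, 52, 53, 51, 54, 51, 46, 54, 54, 53, 52]
t=10: [49, 50, 50, 50, 51, 50, 51, 49, 51, 52, 49, 49, 50, 50]
t=11: [53, 53, 53, 52, 52, 52, 52, 53, 52, 51, 53, 53, 53, 53]
t=12: [50, 50, 50, 50, 50, 50, 50, 50, 50, 51, 50, 50, 50, 50]
t=13: [52, 53, 53, 53, 53, 53, 53, 52, 53, 52, 52, 53, 53, 53]
t=14: [50, 50, 50, 50, 50, 50, 50, 50, 50, 51, 50, 50, 50, 50]

Answer: 2
Key observation: The state at step 12, [50, 50, 50, 50, 50, 50, 50, 50, 50, 51, 50, 50, 50, 50], reappears at step 14 — and no state repeats earlier — so the cycle the system enters has period 2.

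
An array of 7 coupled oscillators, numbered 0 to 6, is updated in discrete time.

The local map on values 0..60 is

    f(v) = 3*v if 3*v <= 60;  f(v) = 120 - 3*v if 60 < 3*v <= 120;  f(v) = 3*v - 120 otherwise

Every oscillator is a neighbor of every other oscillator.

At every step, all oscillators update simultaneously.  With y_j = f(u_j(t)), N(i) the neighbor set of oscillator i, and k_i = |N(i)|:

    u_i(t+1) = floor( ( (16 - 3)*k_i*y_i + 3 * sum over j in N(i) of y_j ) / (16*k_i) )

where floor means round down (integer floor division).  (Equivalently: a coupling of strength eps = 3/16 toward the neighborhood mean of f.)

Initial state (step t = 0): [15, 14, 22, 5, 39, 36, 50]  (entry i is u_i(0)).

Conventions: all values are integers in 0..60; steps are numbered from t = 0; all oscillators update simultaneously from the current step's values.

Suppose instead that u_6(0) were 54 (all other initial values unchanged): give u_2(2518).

Answer: u_2(2518) = 33
Key observation: The state at step 23, [21, 21, 21, 21, 21, 21, 21], reappears at step 27: the system is in a cycle of period 4 from step 23 on.  Therefore the state at step 2518 equals the state at step 23 + ((2518 - 23) mod 4) = 26, which is [33, 33, 33, 33, 33, 33, 33].

Derivation:
t=0: [15, 14, 22, 5, 39, 36, 54]
t=1: [41, 39, 48, 18, 9, 16, 39]
t=2: [7, 7, 23, 47, 26, 42, 7]
t=3: [22, 22, 45, 22, 38, 10, 22]
t=4: [50, 50, 20, 50, 13, 31, 50]
t=5: [31, 31, 54, 31, 38, 28, 31]
t=6: [27, 27, 38, 27, 10, 34, 27]
t=7: [37, 37, 11, 37, 30, 20, 37]
t=8: [12, 12, 30, 12, 28, 51, 12]
t=9: [35, 35, 31, 35, 35, 33, 35]
t=10: [15, 15, 24, 15, 15, 20, 15]
t=11: [45, 45, 47, 45, 45, 57, 45]
t=12: [16, 16, 21, 16, 16, 44, 16]
t=13: [47, 47, 54, 47, 47, 19, 47]
t=14: [22, 22, 39, 22, 22, 50, 22]
t=15: [51, 51, 11, 51, 51, 32, 51]
t=16: [32, 32, 32, 32, 32, 25, 32]
t=17: [24, 24, 24, 24, 24, 41, 24]
t=18: [46, 46, 46, 46, 46, 11, 46]
t=19: [18, 18, 18, 18, 18, 30, 18]
t=20: [53, 53, 53, 53, 53, 34, 53]
t=21: [38, 38, 38, 38, 38, 21, 38]
t=22: [7, 7, 7, 7, 7, 47, 7]
t=23: [21, 21, 21, 21, 21, 21, 21]
t=24: [57, 57, 57, 57, 57, 57, 57]
t=25: [51, 51, 51, 51, 51, 51, 51]
t=26: [33, 33, 33, 33, 33, 33, 33]
t=27: [21, 21, 21, 21, 21, 21, 21]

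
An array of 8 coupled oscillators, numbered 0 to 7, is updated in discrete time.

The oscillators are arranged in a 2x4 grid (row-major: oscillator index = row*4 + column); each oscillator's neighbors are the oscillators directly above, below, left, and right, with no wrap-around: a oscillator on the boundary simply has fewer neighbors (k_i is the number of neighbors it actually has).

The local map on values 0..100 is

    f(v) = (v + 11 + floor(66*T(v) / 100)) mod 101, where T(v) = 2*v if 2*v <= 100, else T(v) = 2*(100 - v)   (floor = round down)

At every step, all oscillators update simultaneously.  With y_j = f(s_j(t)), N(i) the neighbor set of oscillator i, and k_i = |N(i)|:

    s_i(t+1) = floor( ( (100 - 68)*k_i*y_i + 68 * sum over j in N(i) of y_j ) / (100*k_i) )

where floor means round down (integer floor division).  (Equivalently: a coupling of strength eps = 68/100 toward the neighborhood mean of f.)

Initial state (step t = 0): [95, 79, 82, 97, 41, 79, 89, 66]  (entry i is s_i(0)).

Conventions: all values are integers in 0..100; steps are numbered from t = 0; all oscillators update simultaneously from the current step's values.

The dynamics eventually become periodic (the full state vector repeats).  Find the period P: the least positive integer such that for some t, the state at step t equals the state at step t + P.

Simulating step by step:
t=0: [95, 79, 82, 97, 41, 79, 89, 66]
t=1: [10, 14, 13, 15, 10, 12, 15, 14]
t=2: [37, 39, 43, 42, 35, 39, 42, 44]
t=3: [62, 23, 6, 9, 62, 22, 7, 8]
t=4: [36, 44, 35, 27, 35, 45, 34, 29]
t=5: [65, 49, 68, 81, 66, 48, 70, 80]
t=6: [21, 21, 19, 17, 20, 20, 19, 17]
t=7: [58, 57, 54, 51, 57, 57, 54, 51]
t=8: [23, 23, 24, 24, 23, 23, 24, 24]
t=9: [64, 64, 65, 66, 64, 64, 65, 66]
t=10: [21, 21, 20, 20, 21, 21, 20, 20]
t=11: [59, 58, 57, 57, 59, 58, 57, 57]
t=12: [23, 23, 23, 23, 23, 23, 23, 23]
t=13: [64, 64, 64, 64, 64, 64, 64, 64]
t=14: [21, 21, 21, 21, 21, 21, 21, 21]
t=15: [59, 59, 59, 59, 59, 59, 59, 59]
t=16: [23, 23, 23, 23, 23, 23, 23, 23]

Answer: 4
Key observation: The state at step 12, [23, 23, 23, 23, 23, 23, 23, 23], reappears at step 16 — and no state repeats earlier — so the cycle the system enters has period 4.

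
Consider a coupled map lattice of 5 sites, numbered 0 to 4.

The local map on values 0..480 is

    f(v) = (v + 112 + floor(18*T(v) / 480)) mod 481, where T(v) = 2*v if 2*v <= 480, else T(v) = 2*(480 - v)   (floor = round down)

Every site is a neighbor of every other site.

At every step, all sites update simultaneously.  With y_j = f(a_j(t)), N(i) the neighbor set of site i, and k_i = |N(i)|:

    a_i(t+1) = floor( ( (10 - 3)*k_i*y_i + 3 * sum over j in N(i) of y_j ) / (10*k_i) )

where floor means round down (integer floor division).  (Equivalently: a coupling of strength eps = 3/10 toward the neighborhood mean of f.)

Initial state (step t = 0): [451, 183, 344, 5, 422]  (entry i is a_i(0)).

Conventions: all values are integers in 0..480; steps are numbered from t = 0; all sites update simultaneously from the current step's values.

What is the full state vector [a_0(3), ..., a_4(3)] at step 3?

Simulating step by step:
t=0: [451, 183, 344, 5, 422]
t=1: [129, 269, 368, 150, 113]
t=2: [243, 334, 91, 257, 232]
t=3: [366, 418, 264, 374, 359]

Answer: [366, 418, 264, 374, 359]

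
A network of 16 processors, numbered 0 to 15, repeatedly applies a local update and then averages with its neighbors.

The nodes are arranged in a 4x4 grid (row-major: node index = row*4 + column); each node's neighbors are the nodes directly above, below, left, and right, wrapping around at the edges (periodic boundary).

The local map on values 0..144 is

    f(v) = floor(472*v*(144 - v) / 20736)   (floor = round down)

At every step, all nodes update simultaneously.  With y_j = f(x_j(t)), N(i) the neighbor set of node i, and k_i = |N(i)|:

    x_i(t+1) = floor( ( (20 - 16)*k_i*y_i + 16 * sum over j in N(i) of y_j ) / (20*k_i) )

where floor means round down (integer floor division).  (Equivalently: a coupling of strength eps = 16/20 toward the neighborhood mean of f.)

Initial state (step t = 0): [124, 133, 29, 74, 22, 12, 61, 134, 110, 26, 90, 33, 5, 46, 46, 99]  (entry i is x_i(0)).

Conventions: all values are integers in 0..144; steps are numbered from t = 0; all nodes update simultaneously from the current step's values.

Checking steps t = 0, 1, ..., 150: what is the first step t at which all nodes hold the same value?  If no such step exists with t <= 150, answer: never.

Answer: 8
Key observation: Synchronization is absorbing here: once all nodes are equal they stay equal, and step 8 is the first all-equal step.

Derivation:
t=0: [124, 133, 29, 74, 22, 12, 61, 134, 110, 26, 90, 33, 5, 46, 46, 99]  (not all equal)
t=1: [56, 60, 88, 75, 53, 62, 73, 81, 62, 80, 95, 81, 71, 64, 98, 83]  (not all equal)
t=2: [113, 113, 112, 114, 113, 114, 113, 115, 114, 113, 111, 113, 115, 113, 110, 113]  (not all equal)
t=3: [77, 79, 80, 78, 77, 78, 79, 77, 77, 79, 81, 78, 77, 79, 81, 79]  (not all equal)
t=4: [116, 116, 116, 116, 117, 116, 116, 116, 116, 116, 116, 116, 116, 116, 116, 116]  (not all equal)
t=5: [72, 73, 73, 73, 72, 72, 73, 72, 72, 73, 73, 73, 73, 73, 73, 73]  (not all equal)
t=6: [117, 117, 117, 117, 118, 117, 117, 117, 117, 117, 117, 117, 117, 117, 117, 117]  (not all equal)
t=7: [70, 71, 71, 71, 70, 70, 71, 70, 70, 71, 71, 71, 71, 71, 71, 71]  (not all equal)
t=8: [117, 117, 117, 117, 117, 117, 117, 117, 117, 117, 117, 117, 117, 117, 117, 117]  (all equal)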